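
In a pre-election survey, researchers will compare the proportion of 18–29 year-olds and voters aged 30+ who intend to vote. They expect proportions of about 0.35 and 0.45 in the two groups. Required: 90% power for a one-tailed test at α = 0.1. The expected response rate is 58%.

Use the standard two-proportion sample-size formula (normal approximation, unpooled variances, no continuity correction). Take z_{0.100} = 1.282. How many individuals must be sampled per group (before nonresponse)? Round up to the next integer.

n = (z_α + z_β)² · [p₁(1−p₁) + p₂(1−p₂)] / (p₁ − p₂)²
  = (1.282 + 1.282)² · (0.35·0.65 + 0.45·0.55) / (-0.10)²
  = (2.564)² · (0.2275 + 0.2475) / 0.0100
  = 6.5741 · 0.4750 / 0.0100
  = 312.27
Adjust for 58% response: 312.27 / 0.58 = 538.40.
Round up → n = 539 per group.

n = 539 per group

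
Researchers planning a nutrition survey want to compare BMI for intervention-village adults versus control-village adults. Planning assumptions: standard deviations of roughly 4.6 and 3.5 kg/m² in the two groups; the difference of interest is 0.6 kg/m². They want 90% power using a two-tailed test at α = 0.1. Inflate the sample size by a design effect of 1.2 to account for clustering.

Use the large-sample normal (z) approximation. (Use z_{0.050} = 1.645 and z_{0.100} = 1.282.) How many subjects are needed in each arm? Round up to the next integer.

n = (z_{α/2} + z_β)² · (σ₁² + σ₂²) / δ²
  = (1.645 + 1.282)² · (4.6² + 3.5² = 33.41) / 0.6²
  = 8.5673 · 33.41 / 0.36
  = 795.10
Design effect: 1.2 × 795.10 = 954.11.
Round up → n = 955 per group.

n = 955 per group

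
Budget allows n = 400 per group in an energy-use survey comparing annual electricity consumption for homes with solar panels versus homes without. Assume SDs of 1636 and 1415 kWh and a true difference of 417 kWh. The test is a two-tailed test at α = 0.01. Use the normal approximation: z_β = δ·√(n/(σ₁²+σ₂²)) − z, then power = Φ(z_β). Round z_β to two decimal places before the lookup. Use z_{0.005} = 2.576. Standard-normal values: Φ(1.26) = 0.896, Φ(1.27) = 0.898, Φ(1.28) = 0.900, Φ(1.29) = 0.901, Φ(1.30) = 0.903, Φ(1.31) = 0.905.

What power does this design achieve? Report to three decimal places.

z_β = δ·√(n/(σ₁²+σ₂²)) − z_{α/2}
    = 417 · √(400/4678721) − 2.576
    = 417 · 0.00925 − 2.576
    = 3.8557 − 2.576 = 1.2797 → 1.28
Power = Φ(1.28) = 0.900.

Power ≈ 0.900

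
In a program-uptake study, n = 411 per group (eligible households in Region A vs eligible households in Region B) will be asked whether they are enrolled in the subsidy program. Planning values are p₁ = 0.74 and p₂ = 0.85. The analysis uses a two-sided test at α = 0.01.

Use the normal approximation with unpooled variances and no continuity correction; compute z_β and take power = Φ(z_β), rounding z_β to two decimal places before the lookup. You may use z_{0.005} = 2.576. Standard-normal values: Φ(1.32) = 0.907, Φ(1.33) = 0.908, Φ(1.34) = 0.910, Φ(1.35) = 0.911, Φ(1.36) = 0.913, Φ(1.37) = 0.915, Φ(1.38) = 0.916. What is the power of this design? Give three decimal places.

z_β = |p₁−p₂|·√(n/[p₁q₁+p₂q₂]) − z_{α/2}
    = 0.11 · √(411/0.3199) − 2.576
    = 0.11 · 35.8438 − 2.576
    = 3.9428 − 2.576 = 1.3668 → 1.37
Power = Φ(1.37) = 0.915.

Power ≈ 0.915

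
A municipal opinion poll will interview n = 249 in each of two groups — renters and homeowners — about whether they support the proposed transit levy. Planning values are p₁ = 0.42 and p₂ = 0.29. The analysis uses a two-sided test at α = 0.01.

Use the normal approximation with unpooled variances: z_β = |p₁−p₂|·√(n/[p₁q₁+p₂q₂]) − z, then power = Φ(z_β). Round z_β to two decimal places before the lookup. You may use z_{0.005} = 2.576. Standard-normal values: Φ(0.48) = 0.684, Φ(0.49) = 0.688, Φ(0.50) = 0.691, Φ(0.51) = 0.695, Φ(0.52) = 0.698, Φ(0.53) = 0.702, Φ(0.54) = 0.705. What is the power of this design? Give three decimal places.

Power ≈ 0.684

z_β = |p₁−p₂|·√(n/[p₁q₁+p₂q₂]) − z_{α/2}
    = 0.13 · √(249/0.4495) − 2.576
    = 0.13 · 23.5361 − 2.576
    = 3.0597 − 2.576 = 0.4837 → 0.48
Power = Φ(0.48) = 0.684.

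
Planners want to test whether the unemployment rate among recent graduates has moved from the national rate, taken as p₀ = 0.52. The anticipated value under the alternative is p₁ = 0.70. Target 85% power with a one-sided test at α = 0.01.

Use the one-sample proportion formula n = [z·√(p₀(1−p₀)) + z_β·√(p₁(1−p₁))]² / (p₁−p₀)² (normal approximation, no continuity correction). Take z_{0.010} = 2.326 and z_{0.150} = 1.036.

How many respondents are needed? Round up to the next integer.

n = [z_α·√(p₀q₀) + z_β·√(p₁q₁)]² / (p₁ − p₀)²
  = [2.326·√(0.52·0.48) + 1.036·√(0.70·0.30)]² / (0.18)²
  = [2.326·0.4996 + 1.036·0.4583]² / 0.0324
  = [1.6368]² / 0.0324
  = 82.69
Round up → n = 83.

n = 83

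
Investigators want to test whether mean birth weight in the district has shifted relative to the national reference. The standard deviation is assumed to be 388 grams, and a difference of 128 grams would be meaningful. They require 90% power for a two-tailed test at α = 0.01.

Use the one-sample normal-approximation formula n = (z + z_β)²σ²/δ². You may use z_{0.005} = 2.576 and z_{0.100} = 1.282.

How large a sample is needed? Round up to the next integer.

n = (z_{α/2} + z_β)² · σ² / δ²
  = (2.576 + 1.282)² · 388² / 128²
  = 14.8842 · 150544 / 16384
  = 136.76
Round up → n = 137.

n = 137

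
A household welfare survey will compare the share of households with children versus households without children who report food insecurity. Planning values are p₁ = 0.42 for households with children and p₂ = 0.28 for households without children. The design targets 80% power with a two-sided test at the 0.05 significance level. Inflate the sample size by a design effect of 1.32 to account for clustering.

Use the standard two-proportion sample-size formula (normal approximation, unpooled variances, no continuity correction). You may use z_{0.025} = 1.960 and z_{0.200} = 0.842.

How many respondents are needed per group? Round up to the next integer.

n = 236 per group

n = (z_{α/2} + z_β)² · [p₁(1−p₁) + p₂(1−p₂)] / (p₁ − p₂)²
  = (1.960 + 0.842)² · (0.42·0.58 + 0.28·0.72) / (0.14)²
  = (2.802)² · (0.2436 + 0.2016) / 0.0196
  = 7.8512 · 0.4452 / 0.0196
  = 178.33
Design effect: 1.32 × 178.33 = 235.40.
Round up → n = 236 per group.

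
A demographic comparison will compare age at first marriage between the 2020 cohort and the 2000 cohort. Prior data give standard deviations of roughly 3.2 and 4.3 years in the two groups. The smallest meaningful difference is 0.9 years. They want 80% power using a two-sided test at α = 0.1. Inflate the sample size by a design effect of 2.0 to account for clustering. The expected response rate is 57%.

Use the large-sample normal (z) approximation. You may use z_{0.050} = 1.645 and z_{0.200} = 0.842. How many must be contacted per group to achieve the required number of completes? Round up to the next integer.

n = (z_{α/2} + z_β)² · (σ₁² + σ₂²) / δ²
  = (1.645 + 0.842)² · (3.2² + 4.3² = 28.73) / 0.9²
  = 6.1852 · 28.73 / 0.81
  = 219.38
Design effect: 2.0 × 219.38 = 438.77.
Adjust for 57% response: 438.77 / 0.57 = 769.76.
Round up → n = 770 per group.

n = 770 per group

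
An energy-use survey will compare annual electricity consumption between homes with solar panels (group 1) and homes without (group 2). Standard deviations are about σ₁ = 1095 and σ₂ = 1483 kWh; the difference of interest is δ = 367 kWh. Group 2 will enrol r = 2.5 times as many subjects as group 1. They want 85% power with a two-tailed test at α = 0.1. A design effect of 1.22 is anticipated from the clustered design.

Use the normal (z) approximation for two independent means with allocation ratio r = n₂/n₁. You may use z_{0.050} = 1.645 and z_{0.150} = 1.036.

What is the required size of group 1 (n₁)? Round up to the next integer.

n₁ = 136

n₁ = (z_{α/2} + z_β)² · (σ₁² + σ₂²/r) / δ²
   = (1.645 + 1.036)² · (1095² + 1483²/2.5) / 367²
   = 7.1878 · (1199025 + 879715.6) / 134689
   = 7.1878 · 2078740.6 / 134689
   = 110.93
Design effect: 1.22 × 110.93 = 135.34.
Round up → n₁ = 136; n₂ = r·n₁ = 2.5 × 136 = 340.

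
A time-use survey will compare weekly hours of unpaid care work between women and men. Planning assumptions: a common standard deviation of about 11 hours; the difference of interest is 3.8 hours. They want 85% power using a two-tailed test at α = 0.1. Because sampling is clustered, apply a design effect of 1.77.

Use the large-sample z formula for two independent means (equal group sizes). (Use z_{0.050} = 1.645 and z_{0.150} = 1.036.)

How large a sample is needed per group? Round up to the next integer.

n = 214 per group

n = (z_{α/2} + z_β)² · (σ₁² + σ₂²) / δ²
  = (1.645 + 1.036)² · (2·11² = 242) / 3.8²
  = 7.1878 · 242 / 14.44
  = 120.46
Design effect: 1.77 × 120.46 = 213.21.
Round up → n = 214 per group.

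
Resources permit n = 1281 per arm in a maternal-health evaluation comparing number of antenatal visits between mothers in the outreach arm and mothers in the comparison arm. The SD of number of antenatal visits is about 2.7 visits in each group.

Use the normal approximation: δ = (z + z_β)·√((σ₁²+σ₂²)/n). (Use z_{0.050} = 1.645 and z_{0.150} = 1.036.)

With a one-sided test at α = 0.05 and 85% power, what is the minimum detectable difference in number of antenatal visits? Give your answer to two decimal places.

δ = (z_α + z_β) · √((σ₁²+σ₂²)/n)
  = (1.645 + 1.036) · √(14.58/1281)
  = 2.681 · √0.01138
  = 2.681 · 0.1067
  = 0.2860

Minimum detectable difference ≈ 0.29 visits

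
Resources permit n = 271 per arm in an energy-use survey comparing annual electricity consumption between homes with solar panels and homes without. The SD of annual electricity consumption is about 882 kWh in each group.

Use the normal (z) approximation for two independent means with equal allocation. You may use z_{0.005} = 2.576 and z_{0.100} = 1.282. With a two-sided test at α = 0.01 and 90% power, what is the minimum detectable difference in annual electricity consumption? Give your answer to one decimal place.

Minimum detectable difference ≈ 292.3 kWh

δ = (z_{α/2} + z_β) · √((σ₁²+σ₂²)/n)
  = (2.576 + 1.282) · √(1555848/271)
  = 3.858 · √5741.1
  = 3.858 · 75.7703
  = 292.3218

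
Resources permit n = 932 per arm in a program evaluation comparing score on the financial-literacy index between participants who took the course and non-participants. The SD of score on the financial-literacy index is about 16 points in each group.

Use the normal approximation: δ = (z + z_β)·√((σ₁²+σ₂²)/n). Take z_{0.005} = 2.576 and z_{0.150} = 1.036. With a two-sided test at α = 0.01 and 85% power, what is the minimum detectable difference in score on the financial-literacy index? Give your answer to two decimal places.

δ = (z_{α/2} + z_β) · √((σ₁²+σ₂²)/n)
  = (2.576 + 1.036) · √(512/932)
  = 3.612 · √0.54936
  = 3.612 · 0.7412
  = 2.6772

Minimum detectable difference ≈ 2.68 points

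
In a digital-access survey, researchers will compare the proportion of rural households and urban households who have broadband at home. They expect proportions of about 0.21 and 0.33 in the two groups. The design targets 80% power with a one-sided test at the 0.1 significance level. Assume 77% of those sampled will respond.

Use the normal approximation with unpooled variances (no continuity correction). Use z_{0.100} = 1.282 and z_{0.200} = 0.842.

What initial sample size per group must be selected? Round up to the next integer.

n = 158 per group

n = (z_α + z_β)² · [p₁(1−p₁) + p₂(1−p₂)] / (p₁ − p₂)²
  = (1.282 + 0.842)² · (0.21·0.79 + 0.33·0.67) / (-0.12)²
  = (2.124)² · (0.1659 + 0.2211) / 0.0144
  = 4.5114 · 0.3870 / 0.0144
  = 121.24
Adjust for 77% response: 121.24 / 0.77 = 157.46.
Round up → n = 158 per group.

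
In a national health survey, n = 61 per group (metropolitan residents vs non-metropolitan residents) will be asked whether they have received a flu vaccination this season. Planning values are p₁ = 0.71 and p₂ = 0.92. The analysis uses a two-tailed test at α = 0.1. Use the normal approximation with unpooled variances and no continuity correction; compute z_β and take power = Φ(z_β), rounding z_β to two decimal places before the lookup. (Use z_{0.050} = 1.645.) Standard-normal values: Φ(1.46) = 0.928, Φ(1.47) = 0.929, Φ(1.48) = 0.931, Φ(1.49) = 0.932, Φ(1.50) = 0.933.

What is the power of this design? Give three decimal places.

z_β = |p₁−p₂|·√(n/[p₁q₁+p₂q₂]) − z_{α/2}
    = 0.21 · √(61/0.2795) − 1.645
    = 0.21 · 14.7732 − 1.645
    = 3.1024 − 1.645 = 1.4574 → 1.46
Power = Φ(1.46) = 0.928.

Power ≈ 0.928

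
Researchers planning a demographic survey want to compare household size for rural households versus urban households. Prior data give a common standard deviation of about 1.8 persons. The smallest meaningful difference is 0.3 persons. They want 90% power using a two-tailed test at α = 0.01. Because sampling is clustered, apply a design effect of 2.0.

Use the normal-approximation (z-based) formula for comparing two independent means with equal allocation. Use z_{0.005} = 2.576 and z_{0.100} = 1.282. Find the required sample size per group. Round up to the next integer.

n = 2144 per group

n = (z_{α/2} + z_β)² · (σ₁² + σ₂²) / δ²
  = (2.576 + 1.282)² · (2·1.8² = 6.48) / 0.3²
  = 14.8842 · 6.48 / 0.09
  = 1071.66
Design effect: 2.0 × 1071.66 = 2143.32.
Round up → n = 2144 per group.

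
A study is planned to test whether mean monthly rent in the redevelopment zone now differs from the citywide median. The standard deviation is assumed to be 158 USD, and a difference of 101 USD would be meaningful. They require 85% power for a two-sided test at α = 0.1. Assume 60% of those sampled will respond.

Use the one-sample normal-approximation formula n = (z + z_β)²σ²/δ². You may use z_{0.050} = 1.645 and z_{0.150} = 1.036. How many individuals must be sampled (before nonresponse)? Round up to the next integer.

n = (z_{α/2} + z_β)² · σ² / δ²
  = (1.645 + 1.036)² · 158² / 101²
  = 7.1878 · 24964 / 10201
  = 17.59
Adjust for 60% response: 17.59 / 0.60 = 29.32.
Round up → n = 30.

n = 30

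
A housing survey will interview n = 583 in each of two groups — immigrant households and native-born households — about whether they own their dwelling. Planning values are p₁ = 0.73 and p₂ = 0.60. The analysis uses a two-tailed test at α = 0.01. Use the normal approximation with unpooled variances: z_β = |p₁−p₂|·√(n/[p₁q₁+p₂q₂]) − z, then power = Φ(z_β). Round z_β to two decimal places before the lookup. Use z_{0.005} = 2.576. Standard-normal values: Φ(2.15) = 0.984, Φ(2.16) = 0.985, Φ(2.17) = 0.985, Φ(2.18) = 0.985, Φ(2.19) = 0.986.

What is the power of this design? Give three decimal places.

z_β = |p₁−p₂|·√(n/[p₁q₁+p₂q₂]) − z_{α/2}
    = 0.13 · √(583/0.4371) − 2.576
    = 0.13 · 36.5211 − 2.576
    = 4.7477 − 2.576 = 2.1717 → 2.17
Power = Φ(2.17) = 0.985.

Power ≈ 0.985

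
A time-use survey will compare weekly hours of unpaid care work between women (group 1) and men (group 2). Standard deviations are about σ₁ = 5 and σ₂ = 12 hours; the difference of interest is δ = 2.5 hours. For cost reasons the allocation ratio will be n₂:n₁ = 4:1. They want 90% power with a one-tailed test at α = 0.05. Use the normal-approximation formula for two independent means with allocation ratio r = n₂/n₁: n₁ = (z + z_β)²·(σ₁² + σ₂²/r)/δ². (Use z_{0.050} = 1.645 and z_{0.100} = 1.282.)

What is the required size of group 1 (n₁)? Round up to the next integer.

n₁ = 84

n₁ = (z_α + z_β)² · (σ₁² + σ₂²/r) / δ²
   = (1.645 + 1.282)² · (5² + 12²/4) / 2.5²
   = 8.5673 · (25 + 36) / 6.25
   = 8.5673 · 61 / 6.25
   = 83.62
Round up → n₁ = 84; n₂ = r·n₁ = 4 × 84 = 336.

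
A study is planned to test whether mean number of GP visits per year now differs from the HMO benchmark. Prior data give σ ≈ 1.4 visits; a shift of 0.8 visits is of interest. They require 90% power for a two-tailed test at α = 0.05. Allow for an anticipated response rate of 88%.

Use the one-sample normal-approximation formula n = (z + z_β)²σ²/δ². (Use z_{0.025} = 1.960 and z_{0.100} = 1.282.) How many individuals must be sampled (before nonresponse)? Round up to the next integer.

n = 37

n = (z_{α/2} + z_β)² · σ² / δ²
  = (1.960 + 1.282)² · 1.4² / 0.8²
  = 10.5106 · 1.96 / 0.64
  = 32.19
Adjust for 88% response: 32.19 / 0.88 = 36.58.
Round up → n = 37.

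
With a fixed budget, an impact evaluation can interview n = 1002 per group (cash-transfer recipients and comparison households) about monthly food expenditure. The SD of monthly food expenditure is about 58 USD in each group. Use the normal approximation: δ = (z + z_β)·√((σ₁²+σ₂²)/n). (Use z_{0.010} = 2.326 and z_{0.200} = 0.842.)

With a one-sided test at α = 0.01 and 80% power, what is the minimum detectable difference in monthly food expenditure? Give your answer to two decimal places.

Minimum detectable difference ≈ 8.21 USD

δ = (z_α + z_β) · √((σ₁²+σ₂²)/n)
  = (2.326 + 0.842) · √(6728/1002)
  = 3.168 · √6.7146
  = 3.168 · 2.5912
  = 8.2091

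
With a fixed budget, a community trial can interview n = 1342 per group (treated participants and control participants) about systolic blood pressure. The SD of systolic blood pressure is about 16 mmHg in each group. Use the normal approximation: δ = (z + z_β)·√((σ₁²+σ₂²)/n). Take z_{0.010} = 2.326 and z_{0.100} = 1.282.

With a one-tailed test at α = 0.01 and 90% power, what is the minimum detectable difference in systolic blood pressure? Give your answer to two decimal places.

δ = (z_α + z_β) · √((σ₁²+σ₂²)/n)
  = (2.326 + 1.282) · √(512/1342)
  = 3.608 · √0.38152
  = 3.608 · 0.6177
  = 2.2286

Minimum detectable difference ≈ 2.23 mmHg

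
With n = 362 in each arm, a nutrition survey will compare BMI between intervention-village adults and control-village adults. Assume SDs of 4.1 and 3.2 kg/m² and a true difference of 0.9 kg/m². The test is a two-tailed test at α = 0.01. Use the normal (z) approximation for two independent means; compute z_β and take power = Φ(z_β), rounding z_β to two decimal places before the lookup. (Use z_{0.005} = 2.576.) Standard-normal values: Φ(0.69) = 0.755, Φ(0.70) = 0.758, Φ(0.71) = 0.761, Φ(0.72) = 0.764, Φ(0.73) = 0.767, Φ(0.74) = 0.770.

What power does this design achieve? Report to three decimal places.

Power ≈ 0.764

z_β = δ·√(n/(σ₁²+σ₂²)) − z_{α/2}
    = 0.9 · √(362/27.05) − 2.576
    = 0.9 · 3.65823 − 2.576
    = 3.2924 − 2.576 = 0.7164 → 0.72
Power = Φ(0.72) = 0.764.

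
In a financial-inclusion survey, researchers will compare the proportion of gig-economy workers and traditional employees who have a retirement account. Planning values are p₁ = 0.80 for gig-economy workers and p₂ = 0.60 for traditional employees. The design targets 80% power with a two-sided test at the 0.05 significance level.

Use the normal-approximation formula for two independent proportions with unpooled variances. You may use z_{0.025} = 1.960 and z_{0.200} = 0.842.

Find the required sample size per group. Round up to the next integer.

n = (z_{α/2} + z_β)² · [p₁(1−p₁) + p₂(1−p₂)] / (p₁ − p₂)²
  = (1.960 + 0.842)² · (0.80·0.20 + 0.60·0.40) / (0.20)²
  = (2.802)² · (0.1600 + 0.2400) / 0.0400
  = 7.8512 · 0.4000 / 0.0400
  = 78.51
Round up → n = 79 per group.

n = 79 per group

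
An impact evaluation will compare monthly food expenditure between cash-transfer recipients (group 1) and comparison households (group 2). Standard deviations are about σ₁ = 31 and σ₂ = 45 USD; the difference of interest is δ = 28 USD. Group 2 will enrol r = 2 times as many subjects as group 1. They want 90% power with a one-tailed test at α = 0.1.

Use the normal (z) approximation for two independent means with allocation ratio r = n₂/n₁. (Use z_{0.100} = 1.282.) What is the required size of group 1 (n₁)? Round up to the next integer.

n₁ = 17

n₁ = (z_α + z_β)² · (σ₁² + σ₂²/r) / δ²
   = (1.282 + 1.282)² · (31² + 45²/2) / 28²
   = 6.5741 · (961 + 1012.5) / 784
   = 6.5741 · 1973.5 / 784
   = 16.55
Round up → n₁ = 17; n₂ = r·n₁ = 2 × 17 = 34.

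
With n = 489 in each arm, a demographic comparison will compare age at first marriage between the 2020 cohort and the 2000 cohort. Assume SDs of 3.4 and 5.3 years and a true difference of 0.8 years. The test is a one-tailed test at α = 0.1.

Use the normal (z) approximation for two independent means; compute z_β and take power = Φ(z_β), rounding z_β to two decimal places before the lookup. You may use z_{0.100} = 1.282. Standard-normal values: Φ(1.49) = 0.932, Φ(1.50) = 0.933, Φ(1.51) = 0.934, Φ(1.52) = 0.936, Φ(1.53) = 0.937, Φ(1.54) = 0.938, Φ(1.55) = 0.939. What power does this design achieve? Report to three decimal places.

Power ≈ 0.937

z_β = δ·√(n/(σ₁²+σ₂²)) − z_α
    = 0.8 · √(489/39.65) − 1.282
    = 0.8 · 3.51182 − 1.282
    = 2.8095 − 1.282 = 1.5275 → 1.53
Power = Φ(1.53) = 0.937.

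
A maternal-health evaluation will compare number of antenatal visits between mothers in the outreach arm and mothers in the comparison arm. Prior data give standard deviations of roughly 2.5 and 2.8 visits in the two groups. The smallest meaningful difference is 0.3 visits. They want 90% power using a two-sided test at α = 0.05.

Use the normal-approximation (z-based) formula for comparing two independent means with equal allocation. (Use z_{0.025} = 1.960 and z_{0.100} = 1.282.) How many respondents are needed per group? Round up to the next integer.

n = (z_{α/2} + z_β)² · (σ₁² + σ₂²) / δ²
  = (1.960 + 1.282)² · (2.5² + 2.8² = 14.09) / 0.3²
  = 10.5106 · 14.09 / 0.09
  = 1645.49
Round up → n = 1646 per group.

n = 1646 per group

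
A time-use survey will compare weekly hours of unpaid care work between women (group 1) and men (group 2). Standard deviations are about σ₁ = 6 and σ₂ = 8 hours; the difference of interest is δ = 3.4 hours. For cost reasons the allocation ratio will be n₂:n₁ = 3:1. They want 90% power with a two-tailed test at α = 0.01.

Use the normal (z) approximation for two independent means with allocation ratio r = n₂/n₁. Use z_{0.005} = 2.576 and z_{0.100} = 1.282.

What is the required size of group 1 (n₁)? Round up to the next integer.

n₁ = 74

n₁ = (z_{α/2} + z_β)² · (σ₁² + σ₂²/r) / δ²
   = (2.576 + 1.282)² · (6² + 8²/3) / 3.4²
   = 14.8842 · (36 + 21.3333) / 11.56
   = 14.8842 · 57.3333 / 11.56
   = 73.82
Round up → n₁ = 74; n₂ = r·n₁ = 3 × 74 = 222.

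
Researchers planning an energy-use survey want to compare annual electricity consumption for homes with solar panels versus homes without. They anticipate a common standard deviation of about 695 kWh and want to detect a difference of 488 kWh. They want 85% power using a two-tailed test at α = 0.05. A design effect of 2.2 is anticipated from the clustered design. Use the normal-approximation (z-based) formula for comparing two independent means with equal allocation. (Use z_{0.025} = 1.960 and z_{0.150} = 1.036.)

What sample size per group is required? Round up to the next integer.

n = (z_{α/2} + z_β)² · (σ₁² + σ₂²) / δ²
  = (1.960 + 1.036)² · (2·695² = 966050) / 488²
  = 8.9760 · 966050 / 238144
  = 36.41
Design effect: 2.2 × 36.41 = 80.11.
Round up → n = 81 per group.

n = 81 per group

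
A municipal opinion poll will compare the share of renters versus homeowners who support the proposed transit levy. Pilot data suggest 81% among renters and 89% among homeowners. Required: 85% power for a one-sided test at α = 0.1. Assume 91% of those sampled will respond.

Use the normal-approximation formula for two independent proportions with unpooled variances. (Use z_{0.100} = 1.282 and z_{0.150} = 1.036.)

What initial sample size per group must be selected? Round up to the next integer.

n = 233 per group

n = (z_α + z_β)² · [p₁(1−p₁) + p₂(1−p₂)] / (p₁ − p₂)²
  = (1.282 + 1.036)² · (0.81·0.19 + 0.89·0.11) / (-0.08)²
  = (2.318)² · (0.1539 + 0.0979) / 0.0064
  = 5.3731 · 0.2518 / 0.0064
  = 211.40
Adjust for 91% response: 211.40 / 0.91 = 232.31.
Round up → n = 233 per group.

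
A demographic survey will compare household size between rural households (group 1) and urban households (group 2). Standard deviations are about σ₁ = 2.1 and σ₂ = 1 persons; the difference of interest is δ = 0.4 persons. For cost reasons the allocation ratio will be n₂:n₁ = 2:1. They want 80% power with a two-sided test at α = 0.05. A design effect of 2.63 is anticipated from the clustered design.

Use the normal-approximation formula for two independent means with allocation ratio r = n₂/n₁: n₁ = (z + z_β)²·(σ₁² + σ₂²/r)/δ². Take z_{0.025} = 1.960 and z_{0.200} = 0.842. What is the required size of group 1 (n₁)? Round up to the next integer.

n₁ = (z_{α/2} + z_β)² · (σ₁² + σ₂²/r) / δ²
   = (1.960 + 0.842)² · (2.1² + 1²/2) / 0.4²
   = 7.8512 · (4.41 + 0.5) / 0.16
   = 7.8512 · 4.91 / 0.16
   = 240.93
Design effect: 2.63 × 240.93 = 633.66.
Round up → n₁ = 634; n₂ = r·n₁ = 2 × 634 = 1268.

n₁ = 634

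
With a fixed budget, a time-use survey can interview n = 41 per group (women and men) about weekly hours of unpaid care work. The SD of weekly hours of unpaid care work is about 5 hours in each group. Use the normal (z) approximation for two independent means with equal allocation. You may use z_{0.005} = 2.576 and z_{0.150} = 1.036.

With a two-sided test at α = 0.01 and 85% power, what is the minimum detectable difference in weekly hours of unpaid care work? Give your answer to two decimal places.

δ = (z_{α/2} + z_β) · √((σ₁²+σ₂²)/n)
  = (2.576 + 1.036) · √(50/41)
  = 3.612 · √1.2195
  = 3.612 · 1.1043
  = 3.9888

Minimum detectable difference ≈ 3.99 hours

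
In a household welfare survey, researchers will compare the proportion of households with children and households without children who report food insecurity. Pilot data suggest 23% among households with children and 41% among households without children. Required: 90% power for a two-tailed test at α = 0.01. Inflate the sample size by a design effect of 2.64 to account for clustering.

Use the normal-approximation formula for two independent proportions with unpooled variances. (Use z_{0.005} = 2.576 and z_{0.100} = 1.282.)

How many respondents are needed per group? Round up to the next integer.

n = 509 per group

n = (z_{α/2} + z_β)² · [p₁(1−p₁) + p₂(1−p₂)] / (p₁ − p₂)²
  = (2.576 + 1.282)² · (0.23·0.77 + 0.41·0.59) / (-0.18)²
  = (3.858)² · (0.1771 + 0.2419) / 0.0324
  = 14.8842 · 0.4190 / 0.0324
  = 192.48
Design effect: 2.64 × 192.48 = 508.16.
Round up → n = 509 per group.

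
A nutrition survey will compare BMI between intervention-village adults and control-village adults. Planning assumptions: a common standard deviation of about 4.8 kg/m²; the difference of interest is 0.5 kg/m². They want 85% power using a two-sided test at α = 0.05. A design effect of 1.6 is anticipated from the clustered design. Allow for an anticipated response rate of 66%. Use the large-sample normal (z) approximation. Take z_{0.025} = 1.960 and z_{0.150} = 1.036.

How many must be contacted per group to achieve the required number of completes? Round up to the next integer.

n = 4011 per group

n = (z_{α/2} + z_β)² · (σ₁² + σ₂²) / δ²
  = (1.960 + 1.036)² · (2·4.8² = 46.08) / 0.5²
  = 8.9760 · 46.08 / 0.25
  = 1654.46
Design effect: 1.6 × 1654.46 = 2647.13.
Adjust for 66% response: 2647.13 / 0.66 = 4010.81.
Round up → n = 4011 per group.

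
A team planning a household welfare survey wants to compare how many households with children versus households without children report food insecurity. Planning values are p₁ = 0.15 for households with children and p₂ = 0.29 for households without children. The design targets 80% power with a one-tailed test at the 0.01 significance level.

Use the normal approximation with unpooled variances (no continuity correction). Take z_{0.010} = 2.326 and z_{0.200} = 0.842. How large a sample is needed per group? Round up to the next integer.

n = (z_α + z_β)² · [p₁(1−p₁) + p₂(1−p₂)] / (p₁ − p₂)²
  = (2.326 + 0.842)² · (0.15·0.85 + 0.29·0.71) / (-0.14)²
  = (3.168)² · (0.1275 + 0.2059) / 0.0196
  = 10.0362 · 0.3334 / 0.0196
  = 170.72
Round up → n = 171 per group.

n = 171 per group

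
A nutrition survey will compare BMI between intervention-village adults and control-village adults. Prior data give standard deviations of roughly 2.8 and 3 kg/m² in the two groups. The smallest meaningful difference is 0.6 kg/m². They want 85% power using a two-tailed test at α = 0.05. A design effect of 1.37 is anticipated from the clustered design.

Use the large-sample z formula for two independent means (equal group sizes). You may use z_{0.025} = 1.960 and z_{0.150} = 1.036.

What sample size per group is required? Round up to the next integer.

n = 576 per group

n = (z_{α/2} + z_β)² · (σ₁² + σ₂²) / δ²
  = (1.960 + 1.036)² · (2.8² + 3² = 16.84) / 0.6²
  = 8.9760 · 16.84 / 0.36
  = 419.88
Design effect: 1.37 × 419.88 = 575.23.
Round up → n = 576 per group.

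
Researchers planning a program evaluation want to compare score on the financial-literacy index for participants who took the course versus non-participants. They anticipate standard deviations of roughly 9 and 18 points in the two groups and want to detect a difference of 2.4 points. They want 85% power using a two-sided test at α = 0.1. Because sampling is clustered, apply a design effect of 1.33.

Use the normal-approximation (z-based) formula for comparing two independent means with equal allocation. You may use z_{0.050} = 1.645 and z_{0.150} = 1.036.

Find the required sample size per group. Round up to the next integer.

n = (z_{α/2} + z_β)² · (σ₁² + σ₂²) / δ²
  = (1.645 + 1.036)² · (9² + 18² = 405) / 2.4²
  = 7.1878 · 405 / 5.76
  = 505.39
Design effect: 1.33 × 505.39 = 672.17.
Round up → n = 673 per group.

n = 673 per group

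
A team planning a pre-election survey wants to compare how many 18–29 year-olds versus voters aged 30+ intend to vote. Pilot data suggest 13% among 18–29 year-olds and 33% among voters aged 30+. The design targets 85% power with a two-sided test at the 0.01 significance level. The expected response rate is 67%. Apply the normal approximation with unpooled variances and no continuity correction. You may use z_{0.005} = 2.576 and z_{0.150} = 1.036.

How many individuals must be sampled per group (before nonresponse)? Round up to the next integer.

n = 163 per group

n = (z_{α/2} + z_β)² · [p₁(1−p₁) + p₂(1−p₂)] / (p₁ − p₂)²
  = (2.576 + 1.036)² · (0.13·0.87 + 0.33·0.67) / (-0.20)²
  = (3.612)² · (0.1131 + 0.2211) / 0.0400
  = 13.0465 · 0.3342 / 0.0400
  = 109.00
Adjust for 67% response: 109.00 / 0.67 = 162.69.
Round up → n = 163 per group.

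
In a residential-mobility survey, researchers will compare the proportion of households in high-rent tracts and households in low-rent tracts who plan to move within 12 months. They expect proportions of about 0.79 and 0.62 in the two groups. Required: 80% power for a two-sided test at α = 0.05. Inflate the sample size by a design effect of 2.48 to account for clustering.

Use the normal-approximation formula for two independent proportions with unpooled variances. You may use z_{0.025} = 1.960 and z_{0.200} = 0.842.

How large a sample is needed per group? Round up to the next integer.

n = 271 per group

n = (z_{α/2} + z_β)² · [p₁(1−p₁) + p₂(1−p₂)] / (p₁ − p₂)²
  = (1.960 + 0.842)² · (0.79·0.21 + 0.62·0.38) / (0.17)²
  = (2.802)² · (0.1659 + 0.2356) / 0.0289
  = 7.8512 · 0.4015 / 0.0289
  = 109.07
Design effect: 2.48 × 109.07 = 270.51.
Round up → n = 271 per group.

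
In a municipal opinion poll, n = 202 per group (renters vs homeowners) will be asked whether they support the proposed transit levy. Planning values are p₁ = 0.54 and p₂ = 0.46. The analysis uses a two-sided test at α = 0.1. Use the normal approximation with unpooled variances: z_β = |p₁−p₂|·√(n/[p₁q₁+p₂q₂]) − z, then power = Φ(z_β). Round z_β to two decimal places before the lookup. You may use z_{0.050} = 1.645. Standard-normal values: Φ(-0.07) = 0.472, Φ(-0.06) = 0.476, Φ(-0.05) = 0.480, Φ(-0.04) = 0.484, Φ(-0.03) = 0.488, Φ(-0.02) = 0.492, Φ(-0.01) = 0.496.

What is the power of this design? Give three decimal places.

Power ≈ 0.488

z_β = |p₁−p₂|·√(n/[p₁q₁+p₂q₂]) − z_{α/2}
    = 0.08 · √(202/0.4968) − 1.645
    = 0.08 · 20.1644 − 1.645
    = 1.6132 − 1.645 = -0.0318 → -0.03
Power = Φ(-0.03) = 0.488.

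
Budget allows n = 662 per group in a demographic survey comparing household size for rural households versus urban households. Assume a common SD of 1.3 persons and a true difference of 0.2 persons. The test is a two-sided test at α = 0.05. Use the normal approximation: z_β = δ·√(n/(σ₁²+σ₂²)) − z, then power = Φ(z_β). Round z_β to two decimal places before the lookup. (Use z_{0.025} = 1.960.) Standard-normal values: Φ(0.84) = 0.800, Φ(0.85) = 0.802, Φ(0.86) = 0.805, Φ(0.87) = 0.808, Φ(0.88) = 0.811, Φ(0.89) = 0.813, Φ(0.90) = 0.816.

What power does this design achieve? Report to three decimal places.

Power ≈ 0.800

z_β = δ·√(n/(σ₁²+σ₂²)) − z_{α/2}
    = 0.2 · √(662/3.38) − 1.960
    = 0.2 · 13.99493 − 1.960
    = 2.7990 − 1.960 = 0.8390 → 0.84
Power = Φ(0.84) = 0.800.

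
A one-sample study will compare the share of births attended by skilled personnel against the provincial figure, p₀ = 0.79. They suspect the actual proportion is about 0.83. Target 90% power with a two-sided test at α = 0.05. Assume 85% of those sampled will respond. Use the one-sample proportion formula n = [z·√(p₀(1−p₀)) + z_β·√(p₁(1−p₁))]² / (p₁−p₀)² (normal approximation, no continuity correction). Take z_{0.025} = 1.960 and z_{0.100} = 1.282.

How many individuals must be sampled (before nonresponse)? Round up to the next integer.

n = 1205

n = [z_{α/2}·√(p₀q₀) + z_β·√(p₁q₁)]² / (p₁ − p₀)²
  = [1.960·√(0.79·0.21) + 1.282·√(0.83·0.17)]² / (0.04)²
  = [1.960·0.4073 + 1.282·0.3756]² / 0.0016
  = [1.2799]² / 0.0016
  = 1023.82
Adjust for 85% response: 1023.82 / 0.85 = 1204.49.
Round up → n = 1205.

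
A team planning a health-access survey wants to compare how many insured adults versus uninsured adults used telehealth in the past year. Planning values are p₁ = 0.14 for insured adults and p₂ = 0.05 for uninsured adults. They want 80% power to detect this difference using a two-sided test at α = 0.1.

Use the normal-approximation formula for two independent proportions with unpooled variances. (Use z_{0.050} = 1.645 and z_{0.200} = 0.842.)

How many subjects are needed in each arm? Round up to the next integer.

n = (z_{α/2} + z_β)² · [p₁(1−p₁) + p₂(1−p₂)] / (p₁ − p₂)²
  = (1.645 + 0.842)² · (0.14·0.86 + 0.05·0.95) / (0.09)²
  = (2.487)² · (0.1204 + 0.0475) / 0.0081
  = 6.1852 · 0.1679 / 0.0081
  = 128.21
Round up → n = 129 per group.

n = 129 per group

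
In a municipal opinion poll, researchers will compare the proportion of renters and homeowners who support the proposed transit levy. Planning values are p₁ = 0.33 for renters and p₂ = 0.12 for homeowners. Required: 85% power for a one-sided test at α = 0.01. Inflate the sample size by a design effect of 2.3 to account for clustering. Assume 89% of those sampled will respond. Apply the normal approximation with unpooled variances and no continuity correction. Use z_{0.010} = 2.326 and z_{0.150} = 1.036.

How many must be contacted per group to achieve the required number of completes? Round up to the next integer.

n = 217 per group

n = (z_α + z_β)² · [p₁(1−p₁) + p₂(1−p₂)] / (p₁ − p₂)²
  = (2.326 + 1.036)² · (0.33·0.67 + 0.12·0.88) / (0.21)²
  = (3.362)² · (0.2211 + 0.1056) / 0.0441
  = 11.3030 · 0.3267 / 0.0441
  = 83.73
Design effect: 2.3 × 83.73 = 192.59.
Adjust for 89% response: 192.59 / 0.89 = 216.39.
Round up → n = 217 per group.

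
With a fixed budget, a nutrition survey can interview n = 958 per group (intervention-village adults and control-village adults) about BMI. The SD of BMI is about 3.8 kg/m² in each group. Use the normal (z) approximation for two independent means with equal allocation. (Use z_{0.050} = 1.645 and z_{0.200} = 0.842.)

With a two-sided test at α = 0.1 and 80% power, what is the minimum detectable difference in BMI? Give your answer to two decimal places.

Minimum detectable difference ≈ 0.43 kg/m²

δ = (z_{α/2} + z_β) · √((σ₁²+σ₂²)/n)
  = (1.645 + 0.842) · √(28.88/958)
  = 2.487 · √0.03015
  = 2.487 · 0.1736
  = 0.4318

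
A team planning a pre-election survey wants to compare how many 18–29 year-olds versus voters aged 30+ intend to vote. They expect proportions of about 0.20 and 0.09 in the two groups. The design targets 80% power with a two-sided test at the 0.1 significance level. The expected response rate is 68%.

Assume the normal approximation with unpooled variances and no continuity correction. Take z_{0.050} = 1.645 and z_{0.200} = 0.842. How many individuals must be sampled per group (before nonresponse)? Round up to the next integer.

n = 182 per group

n = (z_{α/2} + z_β)² · [p₁(1−p₁) + p₂(1−p₂)] / (p₁ − p₂)²
  = (1.645 + 0.842)² · (0.20·0.80 + 0.09·0.91) / (0.11)²
  = (2.487)² · (0.1600 + 0.0819) / 0.0121
  = 6.1852 · 0.2419 / 0.0121
  = 123.65
Adjust for 68% response: 123.65 / 0.68 = 181.84.
Round up → n = 182 per group.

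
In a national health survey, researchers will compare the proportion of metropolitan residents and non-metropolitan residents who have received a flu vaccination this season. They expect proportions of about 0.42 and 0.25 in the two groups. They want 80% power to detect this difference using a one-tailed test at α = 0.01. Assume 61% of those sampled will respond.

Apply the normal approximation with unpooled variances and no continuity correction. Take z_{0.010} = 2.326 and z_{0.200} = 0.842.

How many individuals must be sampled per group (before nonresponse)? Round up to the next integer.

n = 246 per group

n = (z_α + z_β)² · [p₁(1−p₁) + p₂(1−p₂)] / (p₁ − p₂)²
  = (2.326 + 0.842)² · (0.42·0.58 + 0.25·0.75) / (0.17)²
  = (3.168)² · (0.2436 + 0.1875) / 0.0289
  = 10.0362 · 0.4311 / 0.0289
  = 149.71
Adjust for 61% response: 149.71 / 0.61 = 245.43.
Round up → n = 246 per group.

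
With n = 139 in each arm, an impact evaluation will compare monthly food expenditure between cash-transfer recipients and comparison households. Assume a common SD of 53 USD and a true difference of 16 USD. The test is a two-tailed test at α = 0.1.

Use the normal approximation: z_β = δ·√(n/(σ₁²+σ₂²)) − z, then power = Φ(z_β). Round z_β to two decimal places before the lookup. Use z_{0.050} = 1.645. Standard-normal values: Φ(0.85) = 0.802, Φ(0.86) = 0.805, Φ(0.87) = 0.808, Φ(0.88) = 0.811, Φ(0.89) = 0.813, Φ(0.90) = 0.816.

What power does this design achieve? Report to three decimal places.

Power ≈ 0.808

z_β = δ·√(n/(σ₁²+σ₂²)) − z_{α/2}
    = 16 · √(139/5618) − 1.645
    = 16 · 0.15730 − 1.645
    = 2.5167 − 1.645 = 0.8717 → 0.87
Power = Φ(0.87) = 0.808.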